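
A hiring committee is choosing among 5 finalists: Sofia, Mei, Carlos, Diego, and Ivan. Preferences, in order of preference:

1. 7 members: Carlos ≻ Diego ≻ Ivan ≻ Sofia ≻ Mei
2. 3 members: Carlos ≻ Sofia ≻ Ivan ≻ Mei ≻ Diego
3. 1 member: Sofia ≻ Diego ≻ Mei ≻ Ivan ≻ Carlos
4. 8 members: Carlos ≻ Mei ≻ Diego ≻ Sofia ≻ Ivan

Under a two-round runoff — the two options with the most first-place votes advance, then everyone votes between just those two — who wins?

Carlos

Round 1 first-place votes: Sofia 1, Mei 0, Carlos 18, Diego 0, Ivan 0.
Carlos and Sofia advance.
Runoff: Carlos is preferred to Sofia by 18 voters; Sofia by 1.
Carlos wins the runoff.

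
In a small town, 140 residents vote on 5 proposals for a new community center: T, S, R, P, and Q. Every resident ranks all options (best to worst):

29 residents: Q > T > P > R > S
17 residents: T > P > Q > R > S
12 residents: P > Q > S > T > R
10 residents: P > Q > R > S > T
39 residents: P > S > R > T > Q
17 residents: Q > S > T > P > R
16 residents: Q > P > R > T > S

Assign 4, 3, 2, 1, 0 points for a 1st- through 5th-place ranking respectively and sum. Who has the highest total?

P

T: 29·3 + 17·4 + 12·1 + 10·0 + 39·1 + 17·2 + 16·1 = 256
S: 29·0 + 17·0 + 12·2 + 10·1 + 39·3 + 17·3 + 16·0 = 202
R: 29·1 + 17·1 + 12·0 + 10·2 + 39·2 + 17·0 + 16·2 = 176
P: 29·2 + 17·3 + 12·4 + 10·4 + 39·4 + 17·1 + 16·3 = 418
Q: 29·4 + 17·2 + 12·3 + 10·3 + 39·0 + 17·4 + 16·4 = 348
P has the highest Borda score (418).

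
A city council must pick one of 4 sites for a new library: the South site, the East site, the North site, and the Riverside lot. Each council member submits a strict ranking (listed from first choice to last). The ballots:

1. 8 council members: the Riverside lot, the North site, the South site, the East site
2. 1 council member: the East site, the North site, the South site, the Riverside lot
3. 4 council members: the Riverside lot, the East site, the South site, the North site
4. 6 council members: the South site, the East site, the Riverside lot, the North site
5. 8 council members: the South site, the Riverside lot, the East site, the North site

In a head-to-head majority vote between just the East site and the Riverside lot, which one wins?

the Riverside lot

Voters preferring the East site to the Riverside lot: 7; preferring the Riverside lot to the East site: 20.
the Riverside lot wins the head-to-head.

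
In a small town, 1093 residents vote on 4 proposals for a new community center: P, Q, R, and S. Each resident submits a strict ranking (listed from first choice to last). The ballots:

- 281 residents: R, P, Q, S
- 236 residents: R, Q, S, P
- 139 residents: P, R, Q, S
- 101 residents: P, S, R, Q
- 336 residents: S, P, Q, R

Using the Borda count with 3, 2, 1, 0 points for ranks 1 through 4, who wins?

P

P: 281·2 + 236·0 + 139·3 + 101·3 + 336·2 = 1954
Q: 281·1 + 236·2 + 139·1 + 101·0 + 336·1 = 1228
R: 281·3 + 236·3 + 139·2 + 101·1 + 336·0 = 1930
S: 281·0 + 236·1 + 139·0 + 101·2 + 336·3 = 1446
P has the highest Borda score (1954).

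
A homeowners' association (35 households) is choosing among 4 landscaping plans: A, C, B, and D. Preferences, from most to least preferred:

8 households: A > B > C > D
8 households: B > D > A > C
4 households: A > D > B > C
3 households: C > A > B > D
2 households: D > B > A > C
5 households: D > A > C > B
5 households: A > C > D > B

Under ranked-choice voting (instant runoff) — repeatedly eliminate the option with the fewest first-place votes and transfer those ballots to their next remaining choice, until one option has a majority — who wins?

A

Round 1: A 17, C 3, B 8, D 7. Eliminate C.
Round 2: A 20, B 8, D 7. A has a majority.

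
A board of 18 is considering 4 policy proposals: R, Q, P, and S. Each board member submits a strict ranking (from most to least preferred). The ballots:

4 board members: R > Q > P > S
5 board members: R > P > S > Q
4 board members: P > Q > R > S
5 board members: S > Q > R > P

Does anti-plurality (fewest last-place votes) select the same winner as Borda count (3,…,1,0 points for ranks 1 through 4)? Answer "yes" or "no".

yes

Anti-plurality — last-place votes: R 0, Q 5, P 5, S 8. Winner: R.
Borda — scores: R 36, Q 26, P 26, S 20. Winner: R.
The two methods agree.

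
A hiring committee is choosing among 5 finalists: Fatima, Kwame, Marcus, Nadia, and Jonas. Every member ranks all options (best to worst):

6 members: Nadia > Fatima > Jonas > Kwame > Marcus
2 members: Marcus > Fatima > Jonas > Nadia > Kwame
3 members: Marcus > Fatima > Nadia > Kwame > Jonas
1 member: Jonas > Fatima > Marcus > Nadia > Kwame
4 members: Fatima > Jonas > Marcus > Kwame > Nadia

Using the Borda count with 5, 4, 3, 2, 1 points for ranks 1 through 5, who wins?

Fatima

Fatima: 6·4 + 2·4 + 3·4 + 1·4 + 4·5 = 68
Kwame: 6·2 + 2·1 + 3·2 + 1·1 + 4·2 = 29
Marcus: 6·1 + 2·5 + 3·5 + 1·3 + 4·3 = 46
Nadia: 6·5 + 2·2 + 3·3 + 1·2 + 4·1 = 49
Jonas: 6·3 + 2·3 + 3·1 + 1·5 + 4·4 = 48
Fatima has the highest Borda score (68).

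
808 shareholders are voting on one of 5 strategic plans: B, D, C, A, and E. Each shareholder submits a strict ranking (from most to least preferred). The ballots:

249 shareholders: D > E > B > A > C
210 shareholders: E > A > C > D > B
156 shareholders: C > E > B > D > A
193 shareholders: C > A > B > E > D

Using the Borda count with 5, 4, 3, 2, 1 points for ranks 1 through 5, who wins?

B: 249·3 + 210·1 + 156·3 + 193·3 = 2004
D: 249·5 + 210·2 + 156·2 + 193·1 = 2170
C: 249·1 + 210·3 + 156·5 + 193·5 = 2624
A: 249·2 + 210·4 + 156·1 + 193·4 = 2266
E: 249·4 + 210·5 + 156·4 + 193·2 = 3056
E has the highest Borda score (3056).

E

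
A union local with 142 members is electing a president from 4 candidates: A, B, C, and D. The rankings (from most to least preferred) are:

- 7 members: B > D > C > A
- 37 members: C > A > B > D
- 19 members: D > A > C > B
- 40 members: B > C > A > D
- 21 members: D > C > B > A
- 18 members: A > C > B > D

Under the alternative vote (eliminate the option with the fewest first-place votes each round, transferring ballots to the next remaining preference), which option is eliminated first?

Round 1: A 18, B 47, C 37, D 40. Eliminate A.

A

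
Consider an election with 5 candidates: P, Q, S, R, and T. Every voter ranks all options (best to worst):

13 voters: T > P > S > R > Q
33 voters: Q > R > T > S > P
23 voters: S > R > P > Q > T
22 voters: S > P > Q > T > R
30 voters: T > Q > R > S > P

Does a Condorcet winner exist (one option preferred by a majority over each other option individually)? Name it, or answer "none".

Q vs P: 63–58 for Q.
Q vs S: 63–58 for Q.
Q vs R: 85–36 for Q.
Q vs T: 78–43 for Q.
Q beats every other option head-to-head.

Q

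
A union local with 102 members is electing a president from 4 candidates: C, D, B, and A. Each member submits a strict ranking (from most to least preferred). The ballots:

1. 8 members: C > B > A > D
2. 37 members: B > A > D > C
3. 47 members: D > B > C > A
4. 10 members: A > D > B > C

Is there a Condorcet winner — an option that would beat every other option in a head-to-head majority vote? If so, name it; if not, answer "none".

Checking pairwise contests:
D beats C 94–8.
A beats D 55–47.
D beats B 57–45.
C beats A 55–47.
Every option loses at least one head-to-head, so there is no Condorcet winner.

none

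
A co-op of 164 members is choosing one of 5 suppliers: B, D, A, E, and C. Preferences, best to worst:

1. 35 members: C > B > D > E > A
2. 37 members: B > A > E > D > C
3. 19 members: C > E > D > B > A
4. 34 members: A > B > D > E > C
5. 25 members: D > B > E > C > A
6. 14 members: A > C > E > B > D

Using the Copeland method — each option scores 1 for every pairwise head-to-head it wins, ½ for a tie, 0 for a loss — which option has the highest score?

B: beats D, A, E, and C → score 4.
D: beats E and C; loses to B and A → score 2.
A: beats D, E, and C; loses to B → score 3.
E: beats C; loses to B, D, and A → score 1.
C: loses to B, D, A, and E → score 0.
B has the best pairwise record.

B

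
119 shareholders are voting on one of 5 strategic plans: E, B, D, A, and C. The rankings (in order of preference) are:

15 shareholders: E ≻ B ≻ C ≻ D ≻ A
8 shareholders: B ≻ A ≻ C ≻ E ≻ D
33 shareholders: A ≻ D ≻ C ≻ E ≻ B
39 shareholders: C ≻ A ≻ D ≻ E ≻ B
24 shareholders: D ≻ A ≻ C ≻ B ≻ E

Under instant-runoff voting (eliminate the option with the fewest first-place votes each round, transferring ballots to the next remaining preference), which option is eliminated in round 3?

Round 1: E 15, B 8, D 24, A 33, C 39. Eliminate B.
Round 2: E 15, D 24, A 41, C 39. Eliminate E.
Round 3: D 24, A 41, C 54. Eliminate D.

D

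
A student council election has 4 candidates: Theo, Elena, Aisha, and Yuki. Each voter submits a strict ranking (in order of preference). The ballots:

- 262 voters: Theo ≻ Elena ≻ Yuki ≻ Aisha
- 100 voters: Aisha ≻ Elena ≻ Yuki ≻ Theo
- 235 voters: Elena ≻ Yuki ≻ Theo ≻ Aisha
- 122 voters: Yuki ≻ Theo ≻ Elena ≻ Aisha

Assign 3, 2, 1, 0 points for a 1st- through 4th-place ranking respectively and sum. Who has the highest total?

Theo: 262·3 + 100·0 + 235·1 + 122·2 = 1265
Elena: 262·2 + 100·2 + 235·3 + 122·1 = 1551
Aisha: 262·0 + 100·3 + 235·0 + 122·0 = 300
Yuki: 262·1 + 100·1 + 235·2 + 122·3 = 1198
Elena has the highest Borda score (1551).

Elena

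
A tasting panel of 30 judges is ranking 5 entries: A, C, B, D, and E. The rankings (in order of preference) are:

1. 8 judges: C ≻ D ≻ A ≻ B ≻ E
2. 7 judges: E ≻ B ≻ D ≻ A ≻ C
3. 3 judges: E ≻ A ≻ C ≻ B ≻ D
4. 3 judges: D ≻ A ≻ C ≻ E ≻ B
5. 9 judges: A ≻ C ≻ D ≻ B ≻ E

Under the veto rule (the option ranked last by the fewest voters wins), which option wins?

Last-place votes: A 0, C 7, B 3, D 3, E 17.
A is ranked last by the fewest voters, so A wins.

A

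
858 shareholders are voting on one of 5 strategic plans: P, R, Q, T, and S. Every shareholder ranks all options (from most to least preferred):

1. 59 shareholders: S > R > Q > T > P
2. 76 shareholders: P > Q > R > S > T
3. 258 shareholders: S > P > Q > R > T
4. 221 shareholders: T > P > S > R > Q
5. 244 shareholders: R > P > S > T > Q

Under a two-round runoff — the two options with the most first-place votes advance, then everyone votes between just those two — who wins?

Round 1 first-place votes: P 76, R 244, Q 0, T 221, S 317.
S and R advance.
Runoff: S is preferred to R by 538 voters; R by 320.
S wins the runoff.

S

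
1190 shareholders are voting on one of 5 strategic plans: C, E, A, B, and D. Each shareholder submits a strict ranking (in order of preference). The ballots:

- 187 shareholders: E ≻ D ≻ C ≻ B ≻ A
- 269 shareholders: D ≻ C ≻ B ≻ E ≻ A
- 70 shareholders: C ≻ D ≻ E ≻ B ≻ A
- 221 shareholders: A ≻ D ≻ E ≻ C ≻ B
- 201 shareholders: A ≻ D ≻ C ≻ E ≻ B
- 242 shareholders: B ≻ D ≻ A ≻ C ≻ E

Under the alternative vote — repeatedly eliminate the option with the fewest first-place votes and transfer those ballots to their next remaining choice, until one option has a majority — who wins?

D

Round 1: C 70, E 187, A 422, B 242, D 269. Eliminate C.
Round 2: E 187, A 422, B 242, D 339. Eliminate E.
Round 3: A 422, B 242, D 526. Eliminate B.
Round 4: A 422, D 768. D has a majority.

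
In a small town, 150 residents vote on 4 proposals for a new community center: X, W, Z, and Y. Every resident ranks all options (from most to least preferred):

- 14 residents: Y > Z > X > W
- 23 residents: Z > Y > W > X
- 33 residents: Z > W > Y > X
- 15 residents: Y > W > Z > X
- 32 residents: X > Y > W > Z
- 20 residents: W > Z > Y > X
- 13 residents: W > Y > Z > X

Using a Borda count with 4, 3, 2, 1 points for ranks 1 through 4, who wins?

Y

X: 14·2 + 23·1 + 33·1 + 15·1 + 32·4 + 20·1 + 13·1 = 260
W: 14·1 + 23·2 + 33·3 + 15·3 + 32·2 + 20·4 + 13·4 = 400
Z: 14·3 + 23·4 + 33·4 + 15·2 + 32·1 + 20·3 + 13·2 = 414
Y: 14·4 + 23·3 + 33·2 + 15·4 + 32·3 + 20·2 + 13·3 = 426
Y has the highest Borda score (426).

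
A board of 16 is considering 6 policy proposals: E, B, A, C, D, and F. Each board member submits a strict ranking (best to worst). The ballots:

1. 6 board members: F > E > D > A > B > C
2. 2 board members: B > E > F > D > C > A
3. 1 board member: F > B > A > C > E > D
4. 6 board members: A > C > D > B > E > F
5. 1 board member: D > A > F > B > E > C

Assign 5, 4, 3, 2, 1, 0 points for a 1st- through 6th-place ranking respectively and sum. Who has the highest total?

A

E: 6·4 + 2·4 + 1·1 + 6·1 + 1·1 = 40
B: 6·1 + 2·5 + 1·4 + 6·2 + 1·2 = 34
A: 6·2 + 2·0 + 1·3 + 6·5 + 1·4 = 49
C: 6·0 + 2·1 + 1·2 + 6·4 + 1·0 = 28
D: 6·3 + 2·2 + 1·0 + 6·3 + 1·5 = 45
F: 6·5 + 2·3 + 1·5 + 6·0 + 1·3 = 44
A has the highest Borda score (49).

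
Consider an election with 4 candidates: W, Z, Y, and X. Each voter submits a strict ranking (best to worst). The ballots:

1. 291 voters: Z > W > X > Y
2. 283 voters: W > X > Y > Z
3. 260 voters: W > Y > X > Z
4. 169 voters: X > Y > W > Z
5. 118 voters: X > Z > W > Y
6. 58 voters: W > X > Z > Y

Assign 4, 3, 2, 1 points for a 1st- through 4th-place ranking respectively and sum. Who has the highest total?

W

W: 291·3 + 283·4 + 260·4 + 169·2 + 118·2 + 58·4 = 3851
Z: 291·4 + 283·1 + 260·1 + 169·1 + 118·3 + 58·2 = 2346
Y: 291·1 + 283·2 + 260·3 + 169·3 + 118·1 + 58·1 = 2320
X: 291·2 + 283·3 + 260·2 + 169·4 + 118·4 + 58·3 = 3273
W has the highest Borda score (3851).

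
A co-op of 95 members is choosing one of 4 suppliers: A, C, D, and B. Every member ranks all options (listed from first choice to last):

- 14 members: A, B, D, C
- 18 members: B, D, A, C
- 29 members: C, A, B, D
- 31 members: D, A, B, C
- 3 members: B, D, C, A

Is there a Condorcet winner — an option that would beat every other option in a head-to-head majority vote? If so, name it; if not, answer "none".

none

Checking pairwise contests:
D beats A 52–43.
A beats C 63–32.
B beats D 64–31.
A beats B 74–21.
Every option loses at least one head-to-head, so there is no Condorcet winner.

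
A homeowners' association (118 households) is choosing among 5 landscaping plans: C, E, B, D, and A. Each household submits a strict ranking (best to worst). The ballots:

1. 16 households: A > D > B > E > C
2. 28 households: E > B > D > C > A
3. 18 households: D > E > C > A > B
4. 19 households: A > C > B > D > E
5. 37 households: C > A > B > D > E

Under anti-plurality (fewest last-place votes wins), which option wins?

D

Last-place votes: C 16, E 56, B 18, D 0, A 28.
D is ranked last by the fewest voters, so D wins.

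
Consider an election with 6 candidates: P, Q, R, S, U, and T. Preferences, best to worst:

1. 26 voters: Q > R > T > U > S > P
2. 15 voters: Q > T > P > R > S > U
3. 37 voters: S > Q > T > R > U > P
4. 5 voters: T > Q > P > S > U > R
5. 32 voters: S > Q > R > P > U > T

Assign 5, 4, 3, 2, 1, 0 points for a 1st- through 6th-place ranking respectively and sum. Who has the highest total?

P: 26·0 + 15·3 + 37·0 + 5·3 + 32·2 = 124
Q: 26·5 + 15·5 + 37·4 + 5·4 + 32·4 = 501
R: 26·4 + 15·2 + 37·2 + 5·0 + 32·3 = 304
S: 26·1 + 15·1 + 37·5 + 5·2 + 32·5 = 396
U: 26·2 + 15·0 + 37·1 + 5·1 + 32·1 = 126
T: 26·3 + 15·4 + 37·3 + 5·5 + 32·0 = 274
Q has the highest Borda score (501).

Q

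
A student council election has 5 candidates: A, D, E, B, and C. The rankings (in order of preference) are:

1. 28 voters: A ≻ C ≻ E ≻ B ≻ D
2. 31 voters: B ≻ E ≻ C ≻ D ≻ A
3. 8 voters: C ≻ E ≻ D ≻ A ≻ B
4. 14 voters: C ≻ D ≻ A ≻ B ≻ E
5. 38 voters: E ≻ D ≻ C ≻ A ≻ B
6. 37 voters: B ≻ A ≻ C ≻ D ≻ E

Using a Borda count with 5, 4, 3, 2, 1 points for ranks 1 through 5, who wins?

C

A: 28·5 + 31·1 + 8·2 + 14·3 + 38·2 + 37·4 = 453
D: 28·1 + 31·2 + 8·3 + 14·4 + 38·4 + 37·2 = 396
E: 28·3 + 31·4 + 8·4 + 14·1 + 38·5 + 37·1 = 481
B: 28·2 + 31·5 + 8·1 + 14·2 + 38·1 + 37·5 = 470
C: 28·4 + 31·3 + 8·5 + 14·5 + 38·3 + 37·3 = 540
C has the highest Borda score (540).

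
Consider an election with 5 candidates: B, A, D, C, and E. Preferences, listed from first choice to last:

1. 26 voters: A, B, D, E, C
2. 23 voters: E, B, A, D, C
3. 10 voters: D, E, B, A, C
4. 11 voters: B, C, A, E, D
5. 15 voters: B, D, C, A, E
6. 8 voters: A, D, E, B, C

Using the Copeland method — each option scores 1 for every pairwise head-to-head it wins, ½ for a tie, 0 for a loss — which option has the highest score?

B

B: beats A, D, C, and E → score 4.
A: beats D, C, and E; loses to B → score 3.
D: beats C and E; loses to B and A → score 2.
C: loses to B, A, D, and E → score 0.
E: beats C; loses to B, A, and D → score 1.
B has the best pairwise record.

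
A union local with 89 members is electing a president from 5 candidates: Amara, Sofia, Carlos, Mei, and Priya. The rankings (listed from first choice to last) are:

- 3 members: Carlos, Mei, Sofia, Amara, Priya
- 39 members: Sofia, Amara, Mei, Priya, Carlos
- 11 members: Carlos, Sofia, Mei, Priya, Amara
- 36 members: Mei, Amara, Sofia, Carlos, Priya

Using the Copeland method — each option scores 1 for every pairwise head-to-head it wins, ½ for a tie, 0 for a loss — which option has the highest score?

Amara: beats Carlos and Priya; loses to Sofia and Mei → score 2.
Sofia: beats Amara, Carlos, Mei, and Priya → score 4.
Carlos: beats Priya; loses to Amara, Sofia, and Mei → score 1.
Mei: beats Amara, Carlos, and Priya; loses to Sofia → score 3.
Priya: loses to Amara, Sofia, Carlos, and Mei → score 0.
Sofia has the best pairwise record.

Sofia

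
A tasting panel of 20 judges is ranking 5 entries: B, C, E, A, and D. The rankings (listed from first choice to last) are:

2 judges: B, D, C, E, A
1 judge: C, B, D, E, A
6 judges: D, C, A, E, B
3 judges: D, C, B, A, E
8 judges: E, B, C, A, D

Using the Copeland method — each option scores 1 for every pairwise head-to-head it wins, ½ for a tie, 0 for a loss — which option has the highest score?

D

B: beats A and D; ties C; loses to E → score 2.5.
C: beats E and A; ties B; loses to D → score 2.5.
E: beats B and A; loses to C and D → score 2.
A: loses to B, C, E, and D → score 0.
D: beats C, E, and A; loses to B → score 3.
D has the best pairwise record.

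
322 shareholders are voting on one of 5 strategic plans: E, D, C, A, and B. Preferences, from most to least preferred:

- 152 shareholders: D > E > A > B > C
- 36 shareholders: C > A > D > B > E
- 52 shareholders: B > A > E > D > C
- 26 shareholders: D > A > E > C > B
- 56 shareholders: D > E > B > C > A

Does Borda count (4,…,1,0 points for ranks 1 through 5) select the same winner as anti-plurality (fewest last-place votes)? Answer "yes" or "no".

yes

Borda — scores: E 780, D 1060, C 226, A 646, B 508. Winner: D.
Anti-plurality — last-place votes: E 36, D 0, C 204, A 56, B 26. Winner: D.
The two methods agree.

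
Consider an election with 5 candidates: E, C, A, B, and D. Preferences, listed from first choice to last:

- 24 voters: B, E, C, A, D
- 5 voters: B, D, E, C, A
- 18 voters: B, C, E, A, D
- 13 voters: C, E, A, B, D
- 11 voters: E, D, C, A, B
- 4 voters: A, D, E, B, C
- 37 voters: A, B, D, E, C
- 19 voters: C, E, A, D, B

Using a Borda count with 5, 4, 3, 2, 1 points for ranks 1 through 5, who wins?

E: 24·4 + 5·3 + 18·3 + 13·4 + 11·5 + 4·3 + 37·2 + 19·4 = 434
C: 24·3 + 5·2 + 18·4 + 13·5 + 11·3 + 4·1 + 37·1 + 19·5 = 388
A: 24·2 + 5·1 + 18·2 + 13·3 + 11·2 + 4·5 + 37·5 + 19·3 = 412
B: 24·5 + 5·5 + 18·5 + 13·2 + 11·1 + 4·2 + 37·4 + 19·1 = 447
D: 24·1 + 5·4 + 18·1 + 13·1 + 11·4 + 4·4 + 37·3 + 19·2 = 284
B has the highest Borda score (447).

B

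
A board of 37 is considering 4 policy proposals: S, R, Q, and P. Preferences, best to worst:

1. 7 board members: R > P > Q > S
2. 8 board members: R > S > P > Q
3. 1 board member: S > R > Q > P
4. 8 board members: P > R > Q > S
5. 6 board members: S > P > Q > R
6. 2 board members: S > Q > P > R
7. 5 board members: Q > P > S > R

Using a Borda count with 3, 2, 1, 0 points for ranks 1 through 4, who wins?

S: 7·0 + 8·2 + 1·3 + 8·0 + 6·3 + 2·3 + 5·1 = 48
R: 7·3 + 8·3 + 1·2 + 8·2 + 6·0 + 2·0 + 5·0 = 63
Q: 7·1 + 8·0 + 1·1 + 8·1 + 6·1 + 2·2 + 5·3 = 41
P: 7·2 + 8·1 + 1·0 + 8·3 + 6·2 + 2·1 + 5·2 = 70
P has the highest Borda score (70).

P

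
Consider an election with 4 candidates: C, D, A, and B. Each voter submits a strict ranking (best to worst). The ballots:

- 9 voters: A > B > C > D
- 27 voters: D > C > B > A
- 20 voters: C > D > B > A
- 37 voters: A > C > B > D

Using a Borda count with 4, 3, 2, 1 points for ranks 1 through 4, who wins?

C

C: 9·2 + 27·3 + 20·4 + 37·3 = 290
D: 9·1 + 27·4 + 20·3 + 37·1 = 214
A: 9·4 + 27·1 + 20·1 + 37·4 = 231
B: 9·3 + 27·2 + 20·2 + 37·2 = 195
C has the highest Borda score (290).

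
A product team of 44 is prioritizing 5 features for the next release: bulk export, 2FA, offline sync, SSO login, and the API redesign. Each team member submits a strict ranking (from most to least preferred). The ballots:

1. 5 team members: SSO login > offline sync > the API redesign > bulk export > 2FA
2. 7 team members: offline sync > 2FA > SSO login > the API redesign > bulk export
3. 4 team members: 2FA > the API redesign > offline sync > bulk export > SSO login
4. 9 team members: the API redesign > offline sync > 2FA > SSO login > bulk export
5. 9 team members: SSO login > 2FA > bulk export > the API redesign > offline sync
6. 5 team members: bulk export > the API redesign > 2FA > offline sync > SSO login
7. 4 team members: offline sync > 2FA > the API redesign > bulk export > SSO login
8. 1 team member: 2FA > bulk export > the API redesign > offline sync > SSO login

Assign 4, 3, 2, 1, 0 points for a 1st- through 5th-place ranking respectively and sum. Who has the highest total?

bulk export: 5·1 + 7·0 + 4·1 + 9·0 + 9·2 + 5·4 + 4·1 + 1·3 = 54
2FA: 5·0 + 7·3 + 4·4 + 9·2 + 9·3 + 5·2 + 4·3 + 1·4 = 108
offline sync: 5·3 + 7·4 + 4·2 + 9·3 + 9·0 + 5·1 + 4·4 + 1·1 = 100
SSO login: 5·4 + 7·2 + 4·0 + 9·1 + 9·4 + 5·0 + 4·0 + 1·0 = 79
the API redesign: 5·2 + 7·1 + 4·3 + 9·4 + 9·1 + 5·3 + 4·2 + 1·2 = 99
2FA has the highest Borda score (108).

2FA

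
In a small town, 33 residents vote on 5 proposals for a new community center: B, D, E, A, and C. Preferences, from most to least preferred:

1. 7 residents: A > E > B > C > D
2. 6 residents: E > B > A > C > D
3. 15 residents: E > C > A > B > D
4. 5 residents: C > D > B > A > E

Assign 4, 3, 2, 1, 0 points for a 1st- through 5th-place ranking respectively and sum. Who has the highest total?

E

B: 7·2 + 6·3 + 15·1 + 5·2 = 57
D: 7·0 + 6·0 + 15·0 + 5·3 = 15
E: 7·3 + 6·4 + 15·4 + 5·0 = 105
A: 7·4 + 6·2 + 15·2 + 5·1 = 75
C: 7·1 + 6·1 + 15·3 + 5·4 = 78
E has the highest Borda score (105).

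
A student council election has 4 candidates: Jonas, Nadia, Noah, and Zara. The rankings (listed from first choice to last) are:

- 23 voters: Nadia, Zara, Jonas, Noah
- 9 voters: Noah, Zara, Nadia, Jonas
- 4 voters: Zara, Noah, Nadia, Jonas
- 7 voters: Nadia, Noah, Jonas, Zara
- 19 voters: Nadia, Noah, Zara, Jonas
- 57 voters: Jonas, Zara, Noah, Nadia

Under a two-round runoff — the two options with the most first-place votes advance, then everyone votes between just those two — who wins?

Nadia

Round 1 first-place votes: Jonas 57, Nadia 49, Noah 9, Zara 4.
Jonas and Nadia advance.
Runoff: Jonas is preferred to Nadia by 57 voters; Nadia by 62.
Nadia wins the runoff.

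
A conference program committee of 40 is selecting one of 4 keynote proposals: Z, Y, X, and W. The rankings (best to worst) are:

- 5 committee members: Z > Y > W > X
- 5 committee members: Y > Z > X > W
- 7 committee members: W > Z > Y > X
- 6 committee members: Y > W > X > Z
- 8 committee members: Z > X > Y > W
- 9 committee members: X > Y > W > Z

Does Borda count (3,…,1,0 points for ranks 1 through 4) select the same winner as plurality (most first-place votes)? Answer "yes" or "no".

Borda — scores: Z 63, Y 76, X 54, W 47. Winner: Y.
Plurality — first-place votes: Z 13, Y 11, X 9, W 7. Winner: Z.
The two methods disagree.

no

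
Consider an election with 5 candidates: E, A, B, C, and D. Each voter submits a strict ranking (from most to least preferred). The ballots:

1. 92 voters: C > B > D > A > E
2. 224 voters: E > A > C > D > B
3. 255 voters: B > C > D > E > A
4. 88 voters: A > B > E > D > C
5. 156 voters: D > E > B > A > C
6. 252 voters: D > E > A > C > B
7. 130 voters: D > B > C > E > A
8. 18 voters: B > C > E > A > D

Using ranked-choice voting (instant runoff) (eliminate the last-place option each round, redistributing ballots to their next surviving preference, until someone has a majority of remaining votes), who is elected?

Round 1: E 224, A 88, B 273, C 92, D 538. Eliminate A.
Round 2: E 224, B 361, C 92, D 538. Eliminate C.
Round 3: E 224, B 453, D 538. Eliminate E.
Round 4: B 453, D 762. D has a majority.

D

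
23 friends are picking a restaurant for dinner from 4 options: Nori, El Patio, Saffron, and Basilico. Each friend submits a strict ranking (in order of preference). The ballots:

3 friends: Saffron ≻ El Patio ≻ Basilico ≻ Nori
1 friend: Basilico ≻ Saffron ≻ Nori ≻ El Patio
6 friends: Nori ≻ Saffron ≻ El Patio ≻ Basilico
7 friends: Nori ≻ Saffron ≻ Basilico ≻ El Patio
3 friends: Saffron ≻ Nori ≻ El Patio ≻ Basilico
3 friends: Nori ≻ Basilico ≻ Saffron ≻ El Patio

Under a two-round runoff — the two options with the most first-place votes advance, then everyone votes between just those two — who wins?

Nori

Round 1 first-place votes: Nori 16, El Patio 0, Saffron 6, Basilico 1.
Nori and Saffron advance.
Runoff: Nori is preferred to Saffron by 16 voters; Saffron by 7.
Nori wins the runoff.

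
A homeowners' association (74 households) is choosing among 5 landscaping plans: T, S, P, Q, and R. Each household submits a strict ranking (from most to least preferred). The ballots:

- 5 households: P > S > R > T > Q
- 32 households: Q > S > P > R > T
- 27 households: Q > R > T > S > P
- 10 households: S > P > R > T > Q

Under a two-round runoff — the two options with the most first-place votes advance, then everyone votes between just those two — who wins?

Round 1 first-place votes: T 0, S 10, P 5, Q 59, R 0.
Q and S advance.
Runoff: Q is preferred to S by 59 voters; S by 15.
Q wins the runoff.

Q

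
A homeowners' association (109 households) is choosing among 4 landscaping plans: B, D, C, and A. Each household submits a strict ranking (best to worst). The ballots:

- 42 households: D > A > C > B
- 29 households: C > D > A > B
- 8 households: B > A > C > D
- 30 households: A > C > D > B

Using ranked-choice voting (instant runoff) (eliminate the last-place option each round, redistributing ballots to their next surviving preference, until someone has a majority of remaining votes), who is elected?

Round 1: B 8, D 42, C 29, A 30. Eliminate B.
Round 2: D 42, C 29, A 38. Eliminate C.
Round 3: D 71, A 38. D has a majority.

D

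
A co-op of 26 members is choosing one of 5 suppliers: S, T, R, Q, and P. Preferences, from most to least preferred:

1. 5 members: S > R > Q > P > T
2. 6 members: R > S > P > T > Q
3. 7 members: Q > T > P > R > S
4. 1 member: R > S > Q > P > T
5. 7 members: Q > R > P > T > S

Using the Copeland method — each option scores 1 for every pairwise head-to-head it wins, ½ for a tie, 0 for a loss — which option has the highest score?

Q

S: loses to T, R, Q, and P → score 0.
T: beats S; loses to R, Q, and P → score 1.
R: beats S, T, and P; loses to Q → score 3.
Q: beats S, T, R, and P → score 4.
P: beats S and T; loses to R and Q → score 2.
Q has the best pairwise record.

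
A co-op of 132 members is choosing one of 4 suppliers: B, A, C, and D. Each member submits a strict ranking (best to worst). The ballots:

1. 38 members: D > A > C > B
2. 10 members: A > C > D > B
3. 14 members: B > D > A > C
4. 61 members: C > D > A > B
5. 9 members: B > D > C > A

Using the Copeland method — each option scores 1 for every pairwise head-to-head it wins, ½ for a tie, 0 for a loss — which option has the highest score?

C

B: loses to A, C, and D → score 0.
A: beats B; loses to C and D → score 1.
C: beats B, A, and D → score 3.
D: beats B and A; loses to C → score 2.
C has the best pairwise record.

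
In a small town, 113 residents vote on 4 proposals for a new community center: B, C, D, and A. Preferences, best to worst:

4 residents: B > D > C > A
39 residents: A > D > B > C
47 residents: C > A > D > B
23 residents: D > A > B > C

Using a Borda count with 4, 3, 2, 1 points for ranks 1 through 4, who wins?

B: 4·4 + 39·2 + 47·1 + 23·2 = 187
C: 4·2 + 39·1 + 47·4 + 23·1 = 258
D: 4·3 + 39·3 + 47·2 + 23·4 = 315
A: 4·1 + 39·4 + 47·3 + 23·3 = 370
A has the highest Borda score (370).

A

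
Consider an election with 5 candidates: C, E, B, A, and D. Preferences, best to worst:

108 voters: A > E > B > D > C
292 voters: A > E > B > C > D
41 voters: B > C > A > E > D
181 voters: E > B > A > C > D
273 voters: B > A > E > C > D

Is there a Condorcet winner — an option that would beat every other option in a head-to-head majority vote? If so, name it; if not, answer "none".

none

Checking pairwise contests:
E beats C 854–41.
A beats E 714–181.
E beats B 581–314.
B beats A 495–400.
C beats D 787–108.
Every option loses at least one head-to-head, so there is no Condorcet winner.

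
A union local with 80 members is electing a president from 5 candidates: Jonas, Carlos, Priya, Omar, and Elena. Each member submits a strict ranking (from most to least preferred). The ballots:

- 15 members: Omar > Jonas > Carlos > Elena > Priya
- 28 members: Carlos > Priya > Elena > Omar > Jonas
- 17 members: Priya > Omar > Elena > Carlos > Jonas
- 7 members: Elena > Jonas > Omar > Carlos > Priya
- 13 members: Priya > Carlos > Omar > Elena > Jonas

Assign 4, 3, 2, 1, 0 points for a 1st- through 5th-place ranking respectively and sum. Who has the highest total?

Carlos

Jonas: 15·3 + 28·0 + 17·0 + 7·3 + 13·0 = 66
Carlos: 15·2 + 28·4 + 17·1 + 7·1 + 13·3 = 205
Priya: 15·0 + 28·3 + 17·4 + 7·0 + 13·4 = 204
Omar: 15·4 + 28·1 + 17·3 + 7·2 + 13·2 = 179
Elena: 15·1 + 28·2 + 17·2 + 7·4 + 13·1 = 146
Carlos has the highest Borda score (205).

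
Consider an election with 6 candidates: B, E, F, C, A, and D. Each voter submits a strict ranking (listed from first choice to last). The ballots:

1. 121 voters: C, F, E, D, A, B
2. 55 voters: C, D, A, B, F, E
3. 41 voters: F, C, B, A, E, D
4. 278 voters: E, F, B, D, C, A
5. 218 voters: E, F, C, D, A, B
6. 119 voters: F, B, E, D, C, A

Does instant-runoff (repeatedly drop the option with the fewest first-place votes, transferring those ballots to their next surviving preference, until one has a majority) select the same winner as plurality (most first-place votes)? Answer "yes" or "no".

Instant-runoff — R1 B 0, E 496, F 160, C 176, A 0, D 0 (E winner). Winner: E.
Plurality — first-place votes: B 0, E 496, F 160, C 176, A 0, D 0. Winner: E.
The two methods agree.

yes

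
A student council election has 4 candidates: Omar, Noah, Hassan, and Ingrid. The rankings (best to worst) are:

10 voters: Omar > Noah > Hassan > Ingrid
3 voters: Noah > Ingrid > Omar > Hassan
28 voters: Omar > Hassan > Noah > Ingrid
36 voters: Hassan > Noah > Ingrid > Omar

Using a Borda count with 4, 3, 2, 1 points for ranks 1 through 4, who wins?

Hassan

Omar: 10·4 + 3·2 + 28·4 + 36·1 = 194
Noah: 10·3 + 3·4 + 28·2 + 36·3 = 206
Hassan: 10·2 + 3·1 + 28·3 + 36·4 = 251
Ingrid: 10·1 + 3·3 + 28·1 + 36·2 = 119
Hassan has the highest Borda score (251).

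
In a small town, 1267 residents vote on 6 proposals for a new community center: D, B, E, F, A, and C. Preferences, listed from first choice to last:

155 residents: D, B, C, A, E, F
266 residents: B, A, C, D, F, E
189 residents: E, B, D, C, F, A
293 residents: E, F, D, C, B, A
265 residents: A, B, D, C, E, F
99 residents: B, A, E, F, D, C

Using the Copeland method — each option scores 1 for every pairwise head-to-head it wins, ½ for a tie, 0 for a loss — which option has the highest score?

D: beats E, F, A, and C; loses to B → score 4.
B: beats D, E, F, A, and C → score 5.
E: beats F; loses to D, B, A, and C → score 1.
F: loses to D, B, E, A, and C → score 0.
A: beats E and F; loses to D, B, and C → score 2.
C: beats E, F, and A; loses to D and B → score 3.
B has the best pairwise record.

B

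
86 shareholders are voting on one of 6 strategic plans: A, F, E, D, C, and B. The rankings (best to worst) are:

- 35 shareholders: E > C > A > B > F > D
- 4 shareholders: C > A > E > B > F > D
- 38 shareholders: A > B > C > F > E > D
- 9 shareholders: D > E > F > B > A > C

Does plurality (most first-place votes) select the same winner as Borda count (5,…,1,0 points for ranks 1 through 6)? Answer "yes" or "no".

yes

Plurality — first-place votes: A 38, F 0, E 35, D 9, C 4, B 0. Winner: A.
Borda — scores: A 320, F 142, E 261, D 45, C 274, B 248. Winner: A.
The two methods agree.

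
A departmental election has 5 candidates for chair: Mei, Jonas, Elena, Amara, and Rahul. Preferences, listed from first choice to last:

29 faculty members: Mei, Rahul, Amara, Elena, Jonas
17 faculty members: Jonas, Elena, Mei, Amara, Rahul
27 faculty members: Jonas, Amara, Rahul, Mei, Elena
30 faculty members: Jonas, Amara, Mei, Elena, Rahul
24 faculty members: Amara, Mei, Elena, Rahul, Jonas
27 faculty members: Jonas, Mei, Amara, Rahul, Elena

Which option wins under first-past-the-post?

First-place votes: Mei 29, Jonas 101, Elena 0, Amara 24, Rahul 0.
Jonas has the most first-place votes.

Jonas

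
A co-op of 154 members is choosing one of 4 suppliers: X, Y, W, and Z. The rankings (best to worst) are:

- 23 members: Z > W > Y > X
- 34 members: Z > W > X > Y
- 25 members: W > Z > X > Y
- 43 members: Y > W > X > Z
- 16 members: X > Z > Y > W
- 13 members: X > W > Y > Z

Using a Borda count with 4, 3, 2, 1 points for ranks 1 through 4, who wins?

X: 23·1 + 34·2 + 25·2 + 43·2 + 16·4 + 13·4 = 343
Y: 23·2 + 34·1 + 25·1 + 43·4 + 16·2 + 13·2 = 335
W: 23·3 + 34·3 + 25·4 + 43·3 + 16·1 + 13·3 = 455
Z: 23·4 + 34·4 + 25·3 + 43·1 + 16·3 + 13·1 = 407
W has the highest Borda score (455).

W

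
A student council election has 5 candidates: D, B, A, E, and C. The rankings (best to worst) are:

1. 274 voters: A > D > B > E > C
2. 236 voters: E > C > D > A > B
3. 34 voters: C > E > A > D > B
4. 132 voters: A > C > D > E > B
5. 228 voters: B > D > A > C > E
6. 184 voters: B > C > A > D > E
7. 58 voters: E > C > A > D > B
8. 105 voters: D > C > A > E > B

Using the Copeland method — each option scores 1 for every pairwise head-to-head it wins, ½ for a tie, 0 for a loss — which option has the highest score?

A

D: beats B and E; loses to A and C → score 2.
B: beats E and C; loses to D and A → score 2.
A: beats D, B, E, and C → score 4.
E: loses to D, B, A, and C → score 0.
C: beats D and E; loses to B and A → score 2.
A has the best pairwise record.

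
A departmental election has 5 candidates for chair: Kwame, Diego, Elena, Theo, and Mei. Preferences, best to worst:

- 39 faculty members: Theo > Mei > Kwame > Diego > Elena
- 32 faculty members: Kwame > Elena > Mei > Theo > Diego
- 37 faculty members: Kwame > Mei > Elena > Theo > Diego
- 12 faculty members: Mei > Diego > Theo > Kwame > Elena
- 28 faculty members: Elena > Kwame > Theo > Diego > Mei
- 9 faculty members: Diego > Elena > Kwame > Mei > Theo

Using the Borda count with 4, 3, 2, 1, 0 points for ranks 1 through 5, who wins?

Kwame: 39·2 + 32·4 + 37·4 + 12·1 + 28·3 + 9·2 = 468
Diego: 39·1 + 32·0 + 37·0 + 12·3 + 28·1 + 9·4 = 139
Elena: 39·0 + 32·3 + 37·2 + 12·0 + 28·4 + 9·3 = 309
Theo: 39·4 + 32·1 + 37·1 + 12·2 + 28·2 + 9·0 = 305
Mei: 39·3 + 32·2 + 37·3 + 12·4 + 28·0 + 9·1 = 349
Kwame has the highest Borda score (468).

Kwame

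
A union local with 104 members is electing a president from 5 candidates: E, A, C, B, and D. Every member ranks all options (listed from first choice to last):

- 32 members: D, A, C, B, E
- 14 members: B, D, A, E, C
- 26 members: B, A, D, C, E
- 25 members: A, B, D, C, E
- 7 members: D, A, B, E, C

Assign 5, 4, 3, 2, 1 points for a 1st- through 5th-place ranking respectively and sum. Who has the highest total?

A

E: 32·1 + 14·2 + 26·1 + 25·1 + 7·2 = 125
A: 32·4 + 14·3 + 26·4 + 25·5 + 7·4 = 427
C: 32·3 + 14·1 + 26·2 + 25·2 + 7·1 = 219
B: 32·2 + 14·5 + 26·5 + 25·4 + 7·3 = 385
D: 32·5 + 14·4 + 26·3 + 25·3 + 7·5 = 404
A has the highest Borda score (427).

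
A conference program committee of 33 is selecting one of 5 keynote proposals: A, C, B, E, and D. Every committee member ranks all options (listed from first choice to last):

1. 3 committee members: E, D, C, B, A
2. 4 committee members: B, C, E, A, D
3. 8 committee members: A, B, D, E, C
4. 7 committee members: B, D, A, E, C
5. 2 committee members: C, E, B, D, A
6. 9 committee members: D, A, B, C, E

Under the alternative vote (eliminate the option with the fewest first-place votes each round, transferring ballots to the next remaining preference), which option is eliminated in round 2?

E

Round 1: A 8, C 2, B 11, E 3, D 9. Eliminate C.
Round 2: A 8, B 11, E 5, D 9. Eliminate E.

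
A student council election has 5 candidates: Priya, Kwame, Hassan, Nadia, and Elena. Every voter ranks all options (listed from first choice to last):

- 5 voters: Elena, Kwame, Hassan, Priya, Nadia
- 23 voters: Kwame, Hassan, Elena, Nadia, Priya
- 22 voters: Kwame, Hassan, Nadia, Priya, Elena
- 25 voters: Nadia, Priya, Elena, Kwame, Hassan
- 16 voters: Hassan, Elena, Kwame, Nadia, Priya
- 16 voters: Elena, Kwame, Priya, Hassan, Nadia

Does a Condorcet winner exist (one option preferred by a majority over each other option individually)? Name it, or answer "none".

Checking pairwise contests:
Kwame beats Priya 82–25.
Elena beats Kwame 62–45.
Kwame beats Hassan 91–16.
Kwame beats Nadia 82–25.
Hassan beats Elena 61–46.
Every option loses at least one head-to-head, so there is no Condorcet winner.

none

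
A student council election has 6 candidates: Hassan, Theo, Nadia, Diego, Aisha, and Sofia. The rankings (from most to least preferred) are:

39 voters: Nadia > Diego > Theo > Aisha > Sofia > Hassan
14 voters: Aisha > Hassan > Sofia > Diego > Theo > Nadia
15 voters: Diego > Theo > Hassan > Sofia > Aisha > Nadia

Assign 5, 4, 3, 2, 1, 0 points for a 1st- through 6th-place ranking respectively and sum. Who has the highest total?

Hassan: 39·0 + 14·4 + 15·3 = 101
Theo: 39·3 + 14·1 + 15·4 = 191
Nadia: 39·5 + 14·0 + 15·0 = 195
Diego: 39·4 + 14·2 + 15·5 = 259
Aisha: 39·2 + 14·5 + 15·1 = 163
Sofia: 39·1 + 14·3 + 15·2 = 111
Diego has the highest Borda score (259).

Diego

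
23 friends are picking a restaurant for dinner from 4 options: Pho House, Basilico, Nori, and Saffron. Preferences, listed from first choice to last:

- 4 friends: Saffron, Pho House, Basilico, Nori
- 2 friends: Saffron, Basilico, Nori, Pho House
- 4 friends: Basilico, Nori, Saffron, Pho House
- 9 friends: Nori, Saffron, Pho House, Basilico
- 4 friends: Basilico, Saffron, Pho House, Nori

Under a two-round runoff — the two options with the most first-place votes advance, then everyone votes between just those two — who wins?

Round 1 first-place votes: Pho House 0, Basilico 8, Nori 9, Saffron 6.
Nori and Basilico advance.
Runoff: Nori is preferred to Basilico by 9 voters; Basilico by 14.
Basilico wins the runoff.

Basilico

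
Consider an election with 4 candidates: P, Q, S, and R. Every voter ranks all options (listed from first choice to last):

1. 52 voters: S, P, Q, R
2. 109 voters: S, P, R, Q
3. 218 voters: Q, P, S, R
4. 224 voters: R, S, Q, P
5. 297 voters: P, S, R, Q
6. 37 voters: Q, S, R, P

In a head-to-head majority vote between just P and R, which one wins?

P

Voters preferring P to R: 676; preferring R to P: 261.
P wins the head-to-head.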